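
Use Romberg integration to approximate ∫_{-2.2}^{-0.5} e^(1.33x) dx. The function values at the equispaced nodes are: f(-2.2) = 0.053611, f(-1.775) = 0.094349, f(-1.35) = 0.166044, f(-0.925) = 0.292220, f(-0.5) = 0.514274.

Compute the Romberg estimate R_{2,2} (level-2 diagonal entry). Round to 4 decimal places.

R_{0,0} (trapezoid, 1 panel, h=1.7000): 0.482702
R_{1,0} (trapezoid, 2 panels, h=0.8500): 0.382489
R_{2,0} (trapezoid, 4 panels, h=0.4250): 0.355536
R_{1,1} = 0.382489 + (0.382489 − 0.482702)/3 = 0.349085
R_{2,1} = 0.355536 + (0.355536 − 0.382489)/3 = 0.346552
R_{2,2} = 0.346552 + (0.346552 − 0.349085)/15 = 0.346383

0.3464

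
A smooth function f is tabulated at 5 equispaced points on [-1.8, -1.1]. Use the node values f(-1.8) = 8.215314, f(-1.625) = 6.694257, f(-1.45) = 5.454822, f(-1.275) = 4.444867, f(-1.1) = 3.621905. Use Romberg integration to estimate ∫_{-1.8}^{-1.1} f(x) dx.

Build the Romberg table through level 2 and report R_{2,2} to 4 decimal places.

R_{0,0} (trapezoid, 1 panel, h=0.7000): 4.143027
R_{1,0} (trapezoid, 2 panels, h=0.3500): 3.980701
R_{2,0} (trapezoid, 4 panels, h=0.1750): 3.939697
R_{1,1} = 3.980701 + (3.980701 − 4.143027)/3 = 3.926592
R_{2,1} = 3.939697 + (3.939697 − 3.980701)/3 = 3.926029
R_{2,2} = 3.926029 + (3.926029 − 3.926592)/15 = 3.925991

3.9260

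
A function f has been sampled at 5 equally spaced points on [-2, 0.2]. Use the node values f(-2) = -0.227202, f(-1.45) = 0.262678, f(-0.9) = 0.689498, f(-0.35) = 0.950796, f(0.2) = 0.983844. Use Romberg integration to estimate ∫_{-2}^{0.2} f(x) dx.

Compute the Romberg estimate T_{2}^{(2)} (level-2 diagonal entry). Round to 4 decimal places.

1.2809

T_{0}^{(0)} (trapezoid, 1 panel, h=2.2000): 0.832306
T_{1}^{(0)} (trapezoid, 2 panels, h=1.1000): 1.174601
T_{2}^{(0)} (trapezoid, 4 panels, h=0.5500): 1.254711
T_{1}^{(1)} = 1.174601 + (1.174601 − 0.832306)/3 = 1.288699
T_{2}^{(1)} = 1.254711 + (1.254711 − 1.174601)/3 = 1.281414
T_{2}^{(2)} = 1.281414 + (1.281414 − 1.288699)/15 = 1.280928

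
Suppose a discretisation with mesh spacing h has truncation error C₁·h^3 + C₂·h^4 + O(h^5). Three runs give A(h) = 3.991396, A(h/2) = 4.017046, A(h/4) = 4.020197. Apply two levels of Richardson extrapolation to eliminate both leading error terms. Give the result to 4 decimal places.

4.0206

First eliminate the h^3 term (factor 2^3 = 8):
  B₁ = (8·4.017046 − 3.991396)/7 = 4.020710
  B₂ = (8·4.020197 − 4.017046)/7 = 4.020647
Then eliminate the h^4 term (factor 2^4 = 16):
  (16·4.020647 − 4.020710)/15 = 4.020643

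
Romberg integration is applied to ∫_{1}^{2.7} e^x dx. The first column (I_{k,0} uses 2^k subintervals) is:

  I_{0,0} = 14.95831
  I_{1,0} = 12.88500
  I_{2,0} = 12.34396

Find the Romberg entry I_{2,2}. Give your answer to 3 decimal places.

12.162

Richardson extrapolation on the trapezoidal column (denominator 4−1=3):
I_{1,1} = 12.88500 + (12.88500 − 14.95831)/3 = 12.19390
I_{2,1} = 12.34396 + (12.34396 − 12.88500)/3 = 12.16361
I_{2,2} = (16·12.16361 − 12.19390) / 15 = 12.16159
(Column j=1 coincides with Simpson's rule on the same nodes.)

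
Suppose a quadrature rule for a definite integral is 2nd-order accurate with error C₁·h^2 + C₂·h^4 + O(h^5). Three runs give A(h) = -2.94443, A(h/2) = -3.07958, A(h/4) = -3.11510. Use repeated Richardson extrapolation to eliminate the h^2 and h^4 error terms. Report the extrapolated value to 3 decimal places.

First eliminate the h^2 term (factor 2^2 = 4):
  B₁ = (4·(-3.07958) − (-2.94443))/3 = -3.12463
  B₂ = (4·(-3.11510) − (-3.07958))/3 = -3.12694
Then eliminate the h^4 term (factor 2^4 = 16):
  (16·(-3.12694) − (-3.12463))/15 = -3.12709

-3.127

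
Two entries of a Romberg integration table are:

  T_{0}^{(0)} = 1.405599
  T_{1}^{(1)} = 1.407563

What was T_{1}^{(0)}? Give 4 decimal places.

1.4071

From T_{1}^{(1)} = (4·T_{1}^{(0)} − T_{0}^{(0)})/3, solve for T_{1}^{(0)}:
4·T_{1}^{(0)} = 3·1.407563 + 1.405599 = 5.628288
T_{1}^{(0)} = 1.407072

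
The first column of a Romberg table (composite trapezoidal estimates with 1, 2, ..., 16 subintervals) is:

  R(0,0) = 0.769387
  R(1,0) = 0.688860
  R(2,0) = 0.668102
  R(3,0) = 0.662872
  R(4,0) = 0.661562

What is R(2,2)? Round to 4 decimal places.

0.6611

Richardson extrapolation on the trapezoidal column (denominator 4−1=3):
R(1,1) = 0.688860 + (0.688860 − 0.769387)/3 = 0.662018
R(2,1) = 0.668102 + (0.668102 − 0.688860)/3 = 0.661183
R(2,2) = 0.661183 + (0.661183 − 0.662018)/15 = 0.661127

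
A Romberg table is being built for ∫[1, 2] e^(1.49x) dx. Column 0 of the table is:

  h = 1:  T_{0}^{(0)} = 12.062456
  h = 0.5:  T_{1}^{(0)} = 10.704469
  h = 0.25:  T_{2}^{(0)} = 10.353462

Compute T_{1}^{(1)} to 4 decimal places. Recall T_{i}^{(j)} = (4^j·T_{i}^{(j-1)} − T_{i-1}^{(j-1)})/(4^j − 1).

10.2518

T_{1}^{(1)} = 10.704469 + (10.704469 − 12.062456)/3 = 10.251807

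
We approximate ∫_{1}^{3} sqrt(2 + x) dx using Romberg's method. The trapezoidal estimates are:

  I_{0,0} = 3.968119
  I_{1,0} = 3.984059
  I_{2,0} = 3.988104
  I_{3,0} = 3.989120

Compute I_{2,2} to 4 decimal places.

3.9895

I_{1,1} = (4·3.984059 − 3.968119) / 3 = 3.989372
I_{2,1} = 3.988104 + (3.988104 − 3.984059)/3 = 3.989452
I_{2,2} = 3.989452 + (3.989452 − 3.989372)/15 = 3.989457
(Column j=1 coincides with Simpson's rule on the same nodes.)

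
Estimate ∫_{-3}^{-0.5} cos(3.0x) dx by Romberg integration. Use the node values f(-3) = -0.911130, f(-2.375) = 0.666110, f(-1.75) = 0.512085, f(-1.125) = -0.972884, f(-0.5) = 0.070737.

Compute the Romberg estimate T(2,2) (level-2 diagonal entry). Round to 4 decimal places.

-0.2654

T(0,0) (trapezoid, 1 panel, h=2.5000): -1.050491
T(1,0) (trapezoid, 2 panels, h=1.2500): 0.114861
T(2,0) (trapezoid, 4 panels, h=0.6250): -0.134303
T(1,1) = 0.114861 + (0.114861 − (-1.050491))/3 = 0.503312
T(2,1) = -0.134303 + (-0.134303 − 0.114861)/3 = -0.217358
T(2,2) = -0.217358 + (-0.217358 − 0.503312)/15 = -0.265403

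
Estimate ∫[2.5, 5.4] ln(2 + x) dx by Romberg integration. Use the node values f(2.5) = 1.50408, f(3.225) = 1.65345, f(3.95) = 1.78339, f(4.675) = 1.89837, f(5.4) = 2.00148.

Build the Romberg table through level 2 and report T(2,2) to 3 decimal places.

5.143

T(0,0) (trapezoid, 1 panel, h=2.9000): 5.08306
T(1,0) (trapezoid, 2 panels, h=1.4500): 5.12745
T(2,0) (trapezoid, 4 panels, h=0.7250): 5.13879
T(1,1) = 5.12745 + (5.12745 − 5.08306)/3 = 5.14225
T(2,1) = 5.13879 + (5.13879 − 5.12745)/3 = 5.14257
T(2,2) = 5.14257 + (5.14257 − 5.14225)/15 = 5.14259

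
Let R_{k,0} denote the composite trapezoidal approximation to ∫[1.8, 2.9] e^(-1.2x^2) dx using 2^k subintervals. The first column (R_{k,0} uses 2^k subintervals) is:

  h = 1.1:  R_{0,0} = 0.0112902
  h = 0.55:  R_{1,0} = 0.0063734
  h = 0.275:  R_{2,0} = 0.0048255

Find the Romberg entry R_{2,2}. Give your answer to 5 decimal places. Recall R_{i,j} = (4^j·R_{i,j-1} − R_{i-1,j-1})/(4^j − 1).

Richardson extrapolation on the trapezoidal column (denominator 4−1=3):
R_{1,1} = (4·0.0063734 − 0.0112902) / 3 = 0.0047345
R_{2,1} = (4·0.0048255 − 0.0063734) / 3 = 0.0043095
R_{2,2} = 0.0043095 + (0.0043095 − 0.0047345)/15 = 0.0042812

0.00428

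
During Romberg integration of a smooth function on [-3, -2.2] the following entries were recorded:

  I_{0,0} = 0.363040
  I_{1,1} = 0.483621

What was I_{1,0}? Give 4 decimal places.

From I_{1,1} = (4·I_{1,0} − I_{0,0})/3, solve for I_{1,0}:
4·I_{1,0} = 3·0.483621 + 0.363040 = 1.813903
I_{1,0} = 0.453476

0.4535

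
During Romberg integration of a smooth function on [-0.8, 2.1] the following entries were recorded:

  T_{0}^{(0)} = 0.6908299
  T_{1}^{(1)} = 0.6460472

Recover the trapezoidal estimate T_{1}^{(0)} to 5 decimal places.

From T_{1}^{(1)} = (4·T_{1}^{(0)} − T_{0}^{(0)})/3, solve for T_{1}^{(0)}:
4·T_{1}^{(0)} = 3·0.6460472 + 0.6908299 = 2.6289715
T_{1}^{(0)} = 0.6572429

0.65724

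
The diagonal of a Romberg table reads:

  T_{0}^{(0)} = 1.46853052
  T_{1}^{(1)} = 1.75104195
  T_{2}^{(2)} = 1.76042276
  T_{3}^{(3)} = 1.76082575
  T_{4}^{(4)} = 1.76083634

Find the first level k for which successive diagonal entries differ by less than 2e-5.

|T_{1}^{(1)} − T_{0}^{(0)}| = 0.28251143 ≥ 2e-5
|T_{2}^{(2)} − T_{1}^{(1)}| = 0.00938081 ≥ 2e-5
|T_{3}^{(3)} − T_{2}^{(2)}| = 0.00040299 ≥ 2e-5
|T_{4}^{(4)} − T_{3}^{(3)}| = 0.00001059 < 2e-5

k = 4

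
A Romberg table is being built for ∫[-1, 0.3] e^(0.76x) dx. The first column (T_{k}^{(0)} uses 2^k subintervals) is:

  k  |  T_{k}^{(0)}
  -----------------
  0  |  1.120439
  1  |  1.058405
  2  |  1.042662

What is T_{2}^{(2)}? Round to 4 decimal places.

1.0374

Richardson extrapolation on the trapezoidal column (denominator 4−1=3):
T_{1}^{(1)} = (4·1.058405 − 1.120439) / 3 = 1.037727
T_{2}^{(1)} = 1.042662 + (1.042662 − 1.058405)/3 = 1.037414
T_{2}^{(2)} = (16·1.037414 − 1.037727) / 15 = 1.037393
(Column j=1 coincides with Simpson's rule on the same nodes.)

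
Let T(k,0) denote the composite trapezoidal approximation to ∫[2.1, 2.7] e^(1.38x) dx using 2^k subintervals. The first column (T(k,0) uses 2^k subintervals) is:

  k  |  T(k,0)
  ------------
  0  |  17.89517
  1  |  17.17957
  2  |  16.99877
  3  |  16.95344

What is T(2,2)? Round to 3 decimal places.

16.938

Richardson extrapolation on the trapezoidal column (denominator 4−1=3):
T(1,1) = (4·17.17957 − 17.89517) / 3 = 16.94104
T(2,1) = 16.99877 + (16.99877 − 17.17957)/3 = 16.93850
T(2,2) = (16·16.93850 − 16.94104) / 15 = 16.93833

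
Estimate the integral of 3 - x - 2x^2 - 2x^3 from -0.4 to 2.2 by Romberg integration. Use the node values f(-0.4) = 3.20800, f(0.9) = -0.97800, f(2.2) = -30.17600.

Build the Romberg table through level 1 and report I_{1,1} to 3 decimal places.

-13.381

I_{0,0} (trapezoid, 1 panel, h=2.6000): -35.05840
I_{1,0} (trapezoid, 2 panels, h=1.3000): -18.80060
I_{1,1} = -18.80060 + (-18.80060 − (-35.05840))/3 = -13.38133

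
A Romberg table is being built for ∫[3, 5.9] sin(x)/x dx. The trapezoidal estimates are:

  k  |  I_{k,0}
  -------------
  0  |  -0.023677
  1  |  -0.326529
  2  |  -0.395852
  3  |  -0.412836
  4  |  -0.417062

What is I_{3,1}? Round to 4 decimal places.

Richardson extrapolation on the trapezoidal column (denominator 4−1=3):
I_{3,1} = (4·(-0.412836) − (-0.395852)) / 3 = -0.418497

-0.4185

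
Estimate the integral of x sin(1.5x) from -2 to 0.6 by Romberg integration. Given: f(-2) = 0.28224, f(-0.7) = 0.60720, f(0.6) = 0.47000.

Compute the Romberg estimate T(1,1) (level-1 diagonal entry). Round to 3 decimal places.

1.378

T(0,0) (trapezoid, 1 panel, h=2.6000): 0.97791
T(1,0) (trapezoid, 2 panels, h=1.3000): 1.27832
T(1,1) = 1.27832 + (1.27832 − 0.97791)/3 = 1.37846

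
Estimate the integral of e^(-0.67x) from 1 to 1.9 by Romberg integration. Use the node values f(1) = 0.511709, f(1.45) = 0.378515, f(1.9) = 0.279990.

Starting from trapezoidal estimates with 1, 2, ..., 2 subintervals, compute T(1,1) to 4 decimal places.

0.3459

T(0,0) (trapezoid, 1 panel, h=0.9000): 0.356265
T(1,0) (trapezoid, 2 panels, h=0.4500): 0.348464
T(1,1) = 0.348464 + (0.348464 − 0.356265)/3 = 0.345864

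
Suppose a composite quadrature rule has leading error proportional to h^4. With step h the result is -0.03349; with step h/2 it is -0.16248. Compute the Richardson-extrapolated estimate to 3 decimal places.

-0.171

Extrapolated value = (16·A(h/2) − A(h)) / (16 − 1)
= (16·(-0.16248) − (-0.03349)) / 15
= -2.56619 / 15 = -0.17108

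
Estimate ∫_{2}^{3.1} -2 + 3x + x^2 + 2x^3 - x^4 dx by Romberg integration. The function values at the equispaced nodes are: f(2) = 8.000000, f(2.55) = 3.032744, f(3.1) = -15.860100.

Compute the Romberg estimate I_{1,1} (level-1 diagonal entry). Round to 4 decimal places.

0.7830

I_{0,0} (trapezoid, 1 panel, h=1.1000): -4.323055
I_{1,0} (trapezoid, 2 panels, h=0.5500): -0.493518
I_{1,1} = -0.493518 + (-0.493518 − (-4.323055))/3 = 0.782994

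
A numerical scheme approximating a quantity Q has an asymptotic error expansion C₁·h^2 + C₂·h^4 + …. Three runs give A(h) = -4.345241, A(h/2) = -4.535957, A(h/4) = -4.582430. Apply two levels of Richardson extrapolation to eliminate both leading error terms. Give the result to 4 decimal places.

First eliminate the h^2 term (factor 2^2 = 4):
  B₁ = (4·(-4.535957) − (-4.345241))/3 = -4.599529
  B₂ = (4·(-4.582430) − (-4.535957))/3 = -4.597921
Then eliminate the h^4 term (factor 2^4 = 16):
  (16·(-4.597921) − (-4.599529))/15 = -4.597814

-4.5978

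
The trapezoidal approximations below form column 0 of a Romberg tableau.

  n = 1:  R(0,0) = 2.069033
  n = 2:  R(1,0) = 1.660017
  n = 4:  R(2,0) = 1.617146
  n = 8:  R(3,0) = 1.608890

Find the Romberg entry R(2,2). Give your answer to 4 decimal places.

Richardson extrapolation on the trapezoidal column (denominator 4−1=3):
R(1,1) = (4·1.660017 − 2.069033) / 3 = 1.523678
R(2,1) = (4·1.617146 − 1.660017) / 3 = 1.602856
R(2,2) = 1.602856 + (1.602856 − 1.523678)/15 = 1.608135

1.6081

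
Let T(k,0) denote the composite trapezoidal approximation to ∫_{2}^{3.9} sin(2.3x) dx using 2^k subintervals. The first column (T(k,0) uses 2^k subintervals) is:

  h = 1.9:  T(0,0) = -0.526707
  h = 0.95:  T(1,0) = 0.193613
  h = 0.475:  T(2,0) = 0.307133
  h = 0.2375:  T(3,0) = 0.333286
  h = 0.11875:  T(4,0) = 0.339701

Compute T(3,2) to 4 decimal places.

Richardson extrapolation on the trapezoidal column (denominator 4−1=3):
T(2,1) = (4·0.307133 − 0.193613) / 3 = 0.344973
T(3,1) = 0.333286 + (0.333286 − 0.307133)/3 = 0.342004
T(3,2) = (16·0.342004 − 0.344973) / 15 = 0.341806

0.3418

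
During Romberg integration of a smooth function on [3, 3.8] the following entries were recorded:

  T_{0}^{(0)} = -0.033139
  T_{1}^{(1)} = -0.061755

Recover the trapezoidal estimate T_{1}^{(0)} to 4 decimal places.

From T_{1}^{(1)} = (4·T_{1}^{(0)} − T_{0}^{(0)})/3, solve for T_{1}^{(0)}:
4·T_{1}^{(0)} = 3·(-0.061755) + (-0.033139) = -0.218404
T_{1}^{(0)} = -0.054601

-0.0546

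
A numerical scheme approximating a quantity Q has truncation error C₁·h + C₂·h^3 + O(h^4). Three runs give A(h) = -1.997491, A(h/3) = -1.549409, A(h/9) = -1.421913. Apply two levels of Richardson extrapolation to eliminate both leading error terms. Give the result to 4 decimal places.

First eliminate the h term (factor 3^1 = 3):
  B₁ = (3·(-1.549409) − (-1.997491))/2 = -1.325368
  B₂ = (3·(-1.421913) − (-1.549409))/2 = -1.358165
Then eliminate the h^3 term (factor 3^3 = 27):
  (27·(-1.358165) − (-1.325368))/26 = -1.359426

-1.3594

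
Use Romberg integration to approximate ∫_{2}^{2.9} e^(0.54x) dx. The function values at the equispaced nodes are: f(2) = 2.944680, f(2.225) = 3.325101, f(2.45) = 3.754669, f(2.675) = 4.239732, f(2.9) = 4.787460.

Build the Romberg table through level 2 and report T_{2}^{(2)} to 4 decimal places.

3.4126

T_{0}^{(0)} (trapezoid, 1 panel, h=0.9000): 3.479463
T_{1}^{(0)} (trapezoid, 2 panels, h=0.4500): 3.429333
T_{2}^{(0)} (trapezoid, 4 panels, h=0.2250): 3.416754
T_{1}^{(1)} = 3.429333 + (3.429333 − 3.479463)/3 = 3.412623
T_{2}^{(1)} = 3.416754 + (3.416754 − 3.429333)/3 = 3.412561
T_{2}^{(2)} = 3.412561 + (3.412561 − 3.412623)/15 = 3.412557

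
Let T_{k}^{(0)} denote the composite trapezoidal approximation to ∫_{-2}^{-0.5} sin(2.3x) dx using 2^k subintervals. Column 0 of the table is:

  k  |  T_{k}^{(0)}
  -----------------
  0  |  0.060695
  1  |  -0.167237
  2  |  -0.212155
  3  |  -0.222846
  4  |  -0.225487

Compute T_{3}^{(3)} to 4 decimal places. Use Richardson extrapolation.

-0.2264

Richardson extrapolation on the trapezoidal column (denominator 4−1=3):
T_{1}^{(1)} = -0.167237 + (-0.167237 − 0.060695)/3 = -0.243214
T_{2}^{(1)} = (4·(-0.212155) − (-0.167237)) / 3 = -0.227128
T_{3}^{(1)} = -0.222846 + (-0.222846 − (-0.212155))/3 = -0.226410
T_{2}^{(2)} = (16·(-0.227128) − (-0.243214)) / 15 = -0.226056
T_{3}^{(2)} = (16·(-0.226410) − (-0.227128)) / 15 = -0.226362
T_{3}^{(3)} = (64·(-0.226362) − (-0.226056)) / 63 = -0.226367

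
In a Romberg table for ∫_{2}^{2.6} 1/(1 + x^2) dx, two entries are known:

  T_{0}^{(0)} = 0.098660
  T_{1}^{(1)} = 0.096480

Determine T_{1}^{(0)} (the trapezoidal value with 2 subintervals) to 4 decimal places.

0.0970

From T_{1}^{(1)} = (4·T_{1}^{(0)} − T_{0}^{(0)})/3, solve for T_{1}^{(0)}:
4·T_{1}^{(0)} = 3·0.096480 + 0.098660 = 0.388100
T_{1}^{(0)} = 0.097025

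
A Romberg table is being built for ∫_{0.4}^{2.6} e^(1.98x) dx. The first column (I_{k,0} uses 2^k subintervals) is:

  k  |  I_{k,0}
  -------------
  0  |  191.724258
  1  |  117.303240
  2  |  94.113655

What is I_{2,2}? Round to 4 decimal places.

85.9763

Richardson extrapolation on the trapezoidal column (denominator 4−1=3):
I_{1,1} = (4·117.303240 − 191.724258) / 3 = 92.496234
I_{2,1} = (4·94.113655 − 117.303240) / 3 = 86.383793
I_{2,2} = 86.383793 + (86.383793 − 92.496234)/15 = 85.976297
(Column j=1 coincides with Simpson's rule on the same nodes.)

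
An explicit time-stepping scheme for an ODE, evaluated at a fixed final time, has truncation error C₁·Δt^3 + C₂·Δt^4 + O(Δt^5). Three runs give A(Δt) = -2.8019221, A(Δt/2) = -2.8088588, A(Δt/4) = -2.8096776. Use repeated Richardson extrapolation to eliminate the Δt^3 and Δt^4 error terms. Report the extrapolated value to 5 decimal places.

-2.80979

First eliminate the Δt^3 term (factor 2^3 = 8):
  B₁ = (8·(-2.8088588) − (-2.8019221))/7 = -2.8098498
  B₂ = (8·(-2.8096776) − (-2.8088588))/7 = -2.8097946
Then eliminate the Δt^4 term (factor 2^4 = 16):
  (16·(-2.8097946) − (-2.8098498))/15 = -2.8097909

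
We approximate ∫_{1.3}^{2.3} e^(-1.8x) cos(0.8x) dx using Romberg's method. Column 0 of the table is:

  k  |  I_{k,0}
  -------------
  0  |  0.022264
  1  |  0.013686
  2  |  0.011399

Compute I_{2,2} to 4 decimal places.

Richardson extrapolation on the trapezoidal column (denominator 4−1=3):
I_{1,1} = (4·0.013686 − 0.022264) / 3 = 0.010827
I_{2,1} = (4·0.011399 − 0.013686) / 3 = 0.010637
I_{2,2} = 0.010637 + (0.010637 − 0.010827)/15 = 0.010624
(Column j=1 coincides with Simpson's rule on the same nodes.)

0.0106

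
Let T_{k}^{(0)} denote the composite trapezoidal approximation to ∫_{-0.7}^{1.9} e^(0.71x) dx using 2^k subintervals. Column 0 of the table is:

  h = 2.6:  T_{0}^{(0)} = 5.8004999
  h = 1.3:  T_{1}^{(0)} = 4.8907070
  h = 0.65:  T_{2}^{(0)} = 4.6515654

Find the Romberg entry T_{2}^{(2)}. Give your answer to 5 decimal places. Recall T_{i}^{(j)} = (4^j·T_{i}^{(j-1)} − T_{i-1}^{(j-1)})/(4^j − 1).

Richardson extrapolation on the trapezoidal column (denominator 4−1=3):
T_{1}^{(1)} = 4.8907070 + (4.8907070 − 5.8004999)/3 = 4.5874427
T_{2}^{(1)} = (4·4.6515654 − 4.8907070) / 3 = 4.5718515
T_{2}^{(2)} = (16·4.5718515 − 4.5874427) / 15 = 4.5708121

4.57081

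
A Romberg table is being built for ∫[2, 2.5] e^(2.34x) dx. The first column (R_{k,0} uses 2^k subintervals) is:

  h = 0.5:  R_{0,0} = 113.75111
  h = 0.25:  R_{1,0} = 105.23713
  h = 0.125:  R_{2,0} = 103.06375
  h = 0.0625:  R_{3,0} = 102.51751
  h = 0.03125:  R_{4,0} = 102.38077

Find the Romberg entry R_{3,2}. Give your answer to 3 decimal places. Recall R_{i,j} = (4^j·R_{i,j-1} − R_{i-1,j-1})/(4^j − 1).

Richardson extrapolation on the trapezoidal column (denominator 4−1=3):
R_{2,1} = 103.06375 + (103.06375 − 105.23713)/3 = 102.33929
R_{3,1} = (4·102.51751 − 103.06375) / 3 = 102.33543
R_{3,2} = (16·102.33543 − 102.33929) / 15 = 102.33517

102.335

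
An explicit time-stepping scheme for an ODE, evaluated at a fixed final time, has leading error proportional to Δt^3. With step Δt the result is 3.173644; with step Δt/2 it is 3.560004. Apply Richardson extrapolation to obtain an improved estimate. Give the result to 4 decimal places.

3.6152

The leading error scales as Δt^3; refining by a factor of 2 reduces it by 2^3 = 8.
Extrapolated value = (8·A(Δt/2) − A(Δt)) / (8 − 1)
= (8·3.560004 − 3.173644) / 7
= 25.306388 / 7 = 3.615198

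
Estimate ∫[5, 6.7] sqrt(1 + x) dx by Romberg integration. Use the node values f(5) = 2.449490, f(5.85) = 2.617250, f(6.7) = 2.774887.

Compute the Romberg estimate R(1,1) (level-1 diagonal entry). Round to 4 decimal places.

R(0,0) (trapezoid, 1 panel, h=1.7000): 4.440720
R(1,0) (trapezoid, 2 panels, h=0.8500): 4.445023
R(1,1) = 4.445023 + (4.445023 − 4.440720)/3 = 4.446457

4.4465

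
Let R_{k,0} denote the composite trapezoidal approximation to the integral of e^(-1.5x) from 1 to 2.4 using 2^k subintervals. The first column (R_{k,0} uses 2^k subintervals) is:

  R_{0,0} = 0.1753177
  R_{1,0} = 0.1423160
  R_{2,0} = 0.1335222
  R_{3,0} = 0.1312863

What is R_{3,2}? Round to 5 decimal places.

Richardson extrapolation on the trapezoidal column (denominator 4−1=3):
R_{2,1} = (4·0.1335222 − 0.1423160) / 3 = 0.1305909
R_{3,1} = 0.1312863 + (0.1312863 − 0.1335222)/3 = 0.1305410
R_{3,2} = 0.1305410 + (0.1305410 − 0.1305909)/15 = 0.1305377

0.13054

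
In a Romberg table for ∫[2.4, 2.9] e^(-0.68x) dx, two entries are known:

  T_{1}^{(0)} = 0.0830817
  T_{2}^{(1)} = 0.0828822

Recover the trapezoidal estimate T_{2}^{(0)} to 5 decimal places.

From T_{2}^{(1)} = (4·T_{2}^{(0)} − T_{1}^{(0)})/3, solve for T_{2}^{(0)}:
4·T_{2}^{(0)} = 3·0.0828822 + 0.0830817 = 0.3317283
T_{2}^{(0)} = 0.0829321

0.08293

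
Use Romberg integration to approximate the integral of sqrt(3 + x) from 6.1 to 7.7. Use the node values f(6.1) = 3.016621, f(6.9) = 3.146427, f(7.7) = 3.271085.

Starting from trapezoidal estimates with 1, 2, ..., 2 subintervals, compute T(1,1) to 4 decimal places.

T(0,0) (trapezoid, 1 panel, h=1.6000): 5.030165
T(1,0) (trapezoid, 2 panels, h=0.8000): 5.032224
T(1,1) = 5.032224 + (5.032224 − 5.030165)/3 = 5.032910

5.0329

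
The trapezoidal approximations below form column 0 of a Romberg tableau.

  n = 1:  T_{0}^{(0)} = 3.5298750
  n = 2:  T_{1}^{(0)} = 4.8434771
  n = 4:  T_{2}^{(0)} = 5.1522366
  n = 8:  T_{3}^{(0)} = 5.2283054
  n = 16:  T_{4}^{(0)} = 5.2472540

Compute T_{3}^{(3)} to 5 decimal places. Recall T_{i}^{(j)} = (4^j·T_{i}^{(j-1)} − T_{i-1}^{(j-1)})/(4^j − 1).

5.25356

Richardson extrapolation on the trapezoidal column (denominator 4−1=3):
T_{1}^{(1)} = (4·4.8434771 − 3.5298750) / 3 = 5.2813445
T_{2}^{(1)} = 5.1522366 + (5.1522366 − 4.8434771)/3 = 5.2551564
T_{3}^{(1)} = (4·5.2283054 − 5.1522366) / 3 = 5.2536617
T_{2}^{(2)} = (16·5.2551564 − 5.2813445) / 15 = 5.2534105
T_{3}^{(2)} = 5.2536617 + (5.2536617 − 5.2551564)/15 = 5.2535621
T_{3}^{(3)} = 5.2535621 + (5.2535621 − 5.2534105)/63 = 5.2535645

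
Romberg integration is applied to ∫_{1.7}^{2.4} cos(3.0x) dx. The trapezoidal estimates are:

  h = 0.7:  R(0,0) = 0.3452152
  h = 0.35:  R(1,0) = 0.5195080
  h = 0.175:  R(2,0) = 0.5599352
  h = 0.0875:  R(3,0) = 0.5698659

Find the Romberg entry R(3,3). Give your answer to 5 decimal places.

R(1,1) = (4·0.5195080 − 0.3452152) / 3 = 0.5776056
R(2,1) = (4·0.5599352 − 0.5195080) / 3 = 0.5734109
R(3,1) = 0.5698659 + (0.5698659 − 0.5599352)/3 = 0.5731761
R(2,2) = 0.5734109 + (0.5734109 − 0.5776056)/15 = 0.5731313
R(3,2) = 0.5731761 + (0.5731761 − 0.5734109)/15 = 0.5731604
R(3,3) = 0.5731604 + (0.5731604 − 0.5731313)/63 = 0.5731609

0.57316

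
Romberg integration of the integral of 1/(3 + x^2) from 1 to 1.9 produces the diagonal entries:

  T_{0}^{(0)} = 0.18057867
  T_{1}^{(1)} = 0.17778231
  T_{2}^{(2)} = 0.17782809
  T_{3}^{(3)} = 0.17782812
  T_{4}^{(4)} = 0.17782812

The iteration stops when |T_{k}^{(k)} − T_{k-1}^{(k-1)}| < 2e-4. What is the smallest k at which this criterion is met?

|T_{1}^{(1)} − T_{0}^{(0)}| = 0.00279636 ≥ 2e-4
|T_{2}^{(2)} − T_{1}^{(1)}| = 0.00004578 < 2e-4

k = 2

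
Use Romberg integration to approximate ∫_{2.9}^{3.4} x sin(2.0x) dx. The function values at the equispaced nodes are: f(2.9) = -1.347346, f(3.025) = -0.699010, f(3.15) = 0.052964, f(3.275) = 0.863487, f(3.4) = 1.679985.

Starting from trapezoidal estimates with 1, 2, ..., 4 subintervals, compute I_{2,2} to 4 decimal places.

I_{0,0} (trapezoid, 1 panel, h=0.5000): 0.083160
I_{1,0} (trapezoid, 2 panels, h=0.2500): 0.054821
I_{2,0} (trapezoid, 4 panels, h=0.1250): 0.047970
I_{1,1} = 0.054821 + (0.054821 − 0.083160)/3 = 0.045375
I_{2,1} = 0.047970 + (0.047970 − 0.054821)/3 = 0.045686
I_{2,2} = 0.045686 + (0.045686 − 0.045375)/15 = 0.045707

0.0457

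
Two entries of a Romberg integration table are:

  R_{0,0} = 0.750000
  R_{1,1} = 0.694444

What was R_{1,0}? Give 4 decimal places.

From R_{1,1} = (4·R_{1,0} − R_{0,0})/3, solve for R_{1,0}:
4·R_{1,0} = 3·0.694444 + 0.750000 = 2.833332
R_{1,0} = 0.708333

0.7083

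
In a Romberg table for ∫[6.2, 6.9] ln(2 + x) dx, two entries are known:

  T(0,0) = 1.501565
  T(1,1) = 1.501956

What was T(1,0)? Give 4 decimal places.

1.5019

From T(1,1) = (4·T(1,0) − T(0,0))/3, solve for T(1,0):
4·T(1,0) = 3·1.501956 + 1.501565 = 6.007433
T(1,0) = 1.501858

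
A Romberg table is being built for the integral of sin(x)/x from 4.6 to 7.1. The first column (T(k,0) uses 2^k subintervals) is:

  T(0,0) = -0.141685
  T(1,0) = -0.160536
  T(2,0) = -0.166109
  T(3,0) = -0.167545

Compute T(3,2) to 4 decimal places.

-0.1680

Richardson extrapolation on the trapezoidal column (denominator 4−1=3):
T(2,1) = -0.166109 + (-0.166109 − (-0.160536))/3 = -0.167967
T(3,1) = -0.167545 + (-0.167545 − (-0.166109))/3 = -0.168024
T(3,2) = -0.168024 + (-0.168024 − (-0.167967))/15 = -0.168028
(Column j=1 coincides with Simpson's rule on the same nodes.)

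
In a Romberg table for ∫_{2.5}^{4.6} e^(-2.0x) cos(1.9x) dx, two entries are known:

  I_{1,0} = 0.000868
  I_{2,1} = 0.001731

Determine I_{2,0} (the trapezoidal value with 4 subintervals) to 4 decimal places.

0.0015

From I_{2,1} = (4·I_{2,0} − I_{1,0})/3, solve for I_{2,0}:
4·I_{2,0} = 3·0.001731 + 0.000868 = 0.006061
I_{2,0} = 0.001515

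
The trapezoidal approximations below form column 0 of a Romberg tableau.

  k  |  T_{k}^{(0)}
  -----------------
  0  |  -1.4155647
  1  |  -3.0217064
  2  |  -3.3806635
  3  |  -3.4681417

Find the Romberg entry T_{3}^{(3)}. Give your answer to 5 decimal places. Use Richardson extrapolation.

Richardson extrapolation on the trapezoidal column (denominator 4−1=3):
T_{1}^{(1)} = -3.0217064 + (-3.0217064 − (-1.4155647))/3 = -3.5570870
T_{2}^{(1)} = -3.3806635 + (-3.3806635 − (-3.0217064))/3 = -3.5003159
T_{3}^{(1)} = -3.4681417 + (-3.4681417 − (-3.3806635))/3 = -3.4973011
T_{2}^{(2)} = (16·(-3.5003159) − (-3.5570870)) / 15 = -3.4965312
T_{3}^{(2)} = (16·(-3.4973011) − (-3.5003159)) / 15 = -3.4971001
T_{3}^{(3)} = (64·(-3.4971001) − (-3.4965312)) / 63 = -3.4971091

-3.49711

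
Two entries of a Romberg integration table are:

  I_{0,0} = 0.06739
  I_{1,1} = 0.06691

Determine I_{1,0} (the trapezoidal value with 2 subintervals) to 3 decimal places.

From I_{1,1} = (4·I_{1,0} − I_{0,0})/3, solve for I_{1,0}:
4·I_{1,0} = 3·0.06691 + 0.06739 = 0.26812
I_{1,0} = 0.06703

0.067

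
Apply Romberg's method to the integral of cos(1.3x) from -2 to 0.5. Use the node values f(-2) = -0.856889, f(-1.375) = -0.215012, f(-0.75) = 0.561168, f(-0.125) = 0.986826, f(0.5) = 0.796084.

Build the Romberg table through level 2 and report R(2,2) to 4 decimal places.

0.8613

R(0,0) (trapezoid, 1 panel, h=2.5000): -0.076006
R(1,0) (trapezoid, 2 panels, h=1.2500): 0.663457
R(2,0) (trapezoid, 4 panels, h=0.6250): 0.814112
R(1,1) = 0.663457 + (0.663457 − (-0.076006))/3 = 0.909945
R(2,1) = 0.814112 + (0.814112 − 0.663457)/3 = 0.864330
R(2,2) = 0.864330 + (0.864330 − 0.909945)/15 = 0.861289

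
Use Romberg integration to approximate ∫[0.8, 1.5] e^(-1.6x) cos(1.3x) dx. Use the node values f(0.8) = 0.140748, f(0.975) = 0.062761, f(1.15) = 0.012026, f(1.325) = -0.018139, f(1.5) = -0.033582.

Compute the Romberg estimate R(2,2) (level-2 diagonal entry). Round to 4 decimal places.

0.0181

R(0,0) (trapezoid, 1 panel, h=0.7000): 0.037508
R(1,0) (trapezoid, 2 panels, h=0.3500): 0.022963
R(2,0) (trapezoid, 4 panels, h=0.1750): 0.019290
R(1,1) = 0.022963 + (0.022963 − 0.037508)/3 = 0.018115
R(2,1) = 0.019290 + (0.019290 − 0.022963)/3 = 0.018066
R(2,2) = 0.018066 + (0.018066 − 0.018115)/15 = 0.018063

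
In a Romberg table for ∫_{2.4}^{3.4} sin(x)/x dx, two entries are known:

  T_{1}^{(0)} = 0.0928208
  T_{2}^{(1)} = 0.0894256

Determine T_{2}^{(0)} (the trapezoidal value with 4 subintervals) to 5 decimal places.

From T_{2}^{(1)} = (4·T_{2}^{(0)} − T_{1}^{(0)})/3, solve for T_{2}^{(0)}:
4·T_{2}^{(0)} = 3·0.0894256 + 0.0928208 = 0.3610976
T_{2}^{(0)} = 0.0902744

0.09027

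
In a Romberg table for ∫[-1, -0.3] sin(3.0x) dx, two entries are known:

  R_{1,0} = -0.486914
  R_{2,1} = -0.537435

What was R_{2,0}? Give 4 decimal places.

From R_{2,1} = (4·R_{2,0} − R_{1,0})/3, solve for R_{2,0}:
4·R_{2,0} = 3·(-0.537435) + (-0.486914) = -2.099219
R_{2,0} = -0.524805

-0.5248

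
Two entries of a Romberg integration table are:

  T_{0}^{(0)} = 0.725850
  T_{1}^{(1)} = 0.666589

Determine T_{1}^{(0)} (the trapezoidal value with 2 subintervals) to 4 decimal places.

From T_{1}^{(1)} = (4·T_{1}^{(0)} − T_{0}^{(0)})/3, solve for T_{1}^{(0)}:
4·T_{1}^{(0)} = 3·0.666589 + 0.725850 = 2.725617
T_{1}^{(0)} = 0.681404

0.6814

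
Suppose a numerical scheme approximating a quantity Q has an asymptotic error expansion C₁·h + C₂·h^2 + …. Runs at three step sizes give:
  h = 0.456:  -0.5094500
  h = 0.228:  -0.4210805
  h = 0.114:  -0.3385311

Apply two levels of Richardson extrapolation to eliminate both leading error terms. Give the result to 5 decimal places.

First eliminate the h term (factor 2^1 = 2):
  B₁ = (2·(-0.4210805) − (-0.5094500))/1 = -0.3327110
  B₂ = (2·(-0.3385311) − (-0.4210805))/1 = -0.2559817
Then eliminate the h^2 term (factor 2^2 = 4):
  (4·(-0.2559817) − (-0.3327110))/3 = -0.2304053

-0.23041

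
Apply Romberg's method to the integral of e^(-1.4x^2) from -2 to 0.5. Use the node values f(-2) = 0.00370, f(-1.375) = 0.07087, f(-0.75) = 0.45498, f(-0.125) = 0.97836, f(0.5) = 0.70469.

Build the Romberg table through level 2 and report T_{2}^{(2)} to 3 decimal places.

1.222

T_{0}^{(0)} (trapezoid, 1 panel, h=2.5000): 0.88549
T_{1}^{(0)} (trapezoid, 2 panels, h=1.2500): 1.01147
T_{2}^{(0)} (trapezoid, 4 panels, h=0.6250): 1.16150
T_{1}^{(1)} = 1.01147 + (1.01147 − 0.88549)/3 = 1.05346
T_{2}^{(1)} = 1.16150 + (1.16150 − 1.01147)/3 = 1.21151
T_{2}^{(2)} = 1.21151 + (1.21151 − 1.05346)/15 = 1.22205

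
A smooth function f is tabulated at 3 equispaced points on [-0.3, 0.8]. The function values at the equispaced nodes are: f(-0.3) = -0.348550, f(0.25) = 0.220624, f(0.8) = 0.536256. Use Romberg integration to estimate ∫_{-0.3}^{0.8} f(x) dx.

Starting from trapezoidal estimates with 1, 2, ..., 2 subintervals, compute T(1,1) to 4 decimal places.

0.1962

T(0,0) (trapezoid, 1 panel, h=1.1000): 0.103238
T(1,0) (trapezoid, 2 panels, h=0.5500): 0.172962
T(1,1) = 0.172962 + (0.172962 − 0.103238)/3 = 0.196203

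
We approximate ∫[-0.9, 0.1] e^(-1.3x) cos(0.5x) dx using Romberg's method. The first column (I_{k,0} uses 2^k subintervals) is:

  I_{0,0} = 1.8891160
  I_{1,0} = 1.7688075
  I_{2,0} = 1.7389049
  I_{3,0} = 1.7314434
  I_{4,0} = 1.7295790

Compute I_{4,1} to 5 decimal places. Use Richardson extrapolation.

Richardson extrapolation on the trapezoidal column (denominator 4−1=3):
I_{4,1} = 1.7295790 + (1.7295790 − 1.7314434)/3 = 1.7289575

1.72896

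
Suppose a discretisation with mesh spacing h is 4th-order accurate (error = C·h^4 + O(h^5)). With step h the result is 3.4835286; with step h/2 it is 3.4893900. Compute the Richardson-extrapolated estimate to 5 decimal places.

3.48978

The leading error scales as h^4; refining by a factor of 2 reduces it by 2^4 = 16.
Extrapolated value = (16·A(h/2) − A(h)) / (16 − 1)
= (16·3.4893900 − 3.4835286) / 15
= 52.3467114 / 15 = 3.4897808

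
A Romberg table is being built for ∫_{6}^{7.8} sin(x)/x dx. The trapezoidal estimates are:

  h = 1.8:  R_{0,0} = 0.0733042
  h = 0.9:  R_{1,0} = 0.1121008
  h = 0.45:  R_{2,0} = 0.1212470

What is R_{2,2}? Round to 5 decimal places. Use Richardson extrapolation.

0.12425

Richardson extrapolation on the trapezoidal column (denominator 4−1=3):
R_{1,1} = 0.1121008 + (0.1121008 − 0.0733042)/3 = 0.1250330
R_{2,1} = (4·0.1212470 − 0.1121008) / 3 = 0.1242957
R_{2,2} = 0.1242957 + (0.1242957 − 0.1250330)/15 = 0.1242465
(Column j=1 coincides with Simpson's rule on the same nodes.)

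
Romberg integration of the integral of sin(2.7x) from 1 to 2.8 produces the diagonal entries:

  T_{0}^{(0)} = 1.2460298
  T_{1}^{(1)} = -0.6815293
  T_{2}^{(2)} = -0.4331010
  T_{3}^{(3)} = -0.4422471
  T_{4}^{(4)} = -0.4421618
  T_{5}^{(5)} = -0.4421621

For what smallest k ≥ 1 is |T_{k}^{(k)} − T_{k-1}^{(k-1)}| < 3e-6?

|T_{1}^{(1)} − T_{0}^{(0)}| = 1.9275591 ≥ 3e-6
|T_{2}^{(2)} − T_{1}^{(1)}| = 0.2484283 ≥ 3e-6
|T_{3}^{(3)} − T_{2}^{(2)}| = 0.0091461 ≥ 3e-6
|T_{4}^{(4)} − T_{3}^{(3)}| = 0.0000853 ≥ 3e-6
|T_{5}^{(5)} − T_{4}^{(4)}| = 0.0000003 < 3e-6

k = 5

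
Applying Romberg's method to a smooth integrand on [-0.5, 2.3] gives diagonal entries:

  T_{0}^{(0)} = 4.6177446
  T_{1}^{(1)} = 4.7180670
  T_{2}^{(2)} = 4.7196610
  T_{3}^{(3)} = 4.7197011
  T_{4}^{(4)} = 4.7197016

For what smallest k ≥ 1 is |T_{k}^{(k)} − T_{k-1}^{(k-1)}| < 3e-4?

k = 3

|T_{1}^{(1)} − T_{0}^{(0)}| = 0.1003224 ≥ 3e-4
|T_{2}^{(2)} − T_{1}^{(1)}| = 0.0015940 ≥ 3e-4
|T_{3}^{(3)} − T_{2}^{(2)}| = 0.0000401 < 3e-4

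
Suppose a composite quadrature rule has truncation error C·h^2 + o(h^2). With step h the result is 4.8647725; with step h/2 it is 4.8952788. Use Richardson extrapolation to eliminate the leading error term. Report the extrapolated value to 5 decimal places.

4.90545

The leading error scales as h^2; refining by a factor of 2 reduces it by 2^2 = 4.
Extrapolated value = (4·A(h/2) − A(h)) / (4 − 1)
= (4·4.8952788 − 4.8647725) / 3
= 14.7163427 / 3 = 4.9054476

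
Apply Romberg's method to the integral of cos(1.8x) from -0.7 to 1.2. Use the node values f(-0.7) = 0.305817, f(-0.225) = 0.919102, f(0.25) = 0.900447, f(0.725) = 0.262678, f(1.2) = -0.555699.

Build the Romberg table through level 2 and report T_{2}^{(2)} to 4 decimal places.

0.9895

T_{0}^{(0)} (trapezoid, 1 panel, h=1.9000): -0.237388
T_{1}^{(0)} (trapezoid, 2 panels, h=0.9500): 0.736731
T_{2}^{(0)} (trapezoid, 4 panels, h=0.4750): 0.929711
T_{1}^{(1)} = 0.736731 + (0.736731 − (-0.237388))/3 = 1.061437
T_{2}^{(1)} = 0.929711 + (0.929711 − 0.736731)/3 = 0.994038
T_{2}^{(2)} = 0.994038 + (0.994038 − 1.061437)/15 = 0.989545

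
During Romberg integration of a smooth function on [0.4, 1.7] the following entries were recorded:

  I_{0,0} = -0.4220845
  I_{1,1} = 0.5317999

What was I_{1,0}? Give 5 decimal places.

0.29333

From I_{1,1} = (4·I_{1,0} − I_{0,0})/3, solve for I_{1,0}:
4·I_{1,0} = 3·0.5317999 + (-0.4220845) = 1.1733152
I_{1,0} = 0.2933288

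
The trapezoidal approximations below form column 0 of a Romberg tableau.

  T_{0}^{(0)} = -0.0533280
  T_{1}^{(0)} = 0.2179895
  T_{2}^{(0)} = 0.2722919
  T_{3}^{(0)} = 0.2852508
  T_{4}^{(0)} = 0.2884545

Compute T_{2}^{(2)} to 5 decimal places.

0.28919

T_{1}^{(1)} = 0.2179895 + (0.2179895 − (-0.0533280))/3 = 0.3084287
T_{2}^{(1)} = 0.2722919 + (0.2722919 − 0.2179895)/3 = 0.2903927
T_{2}^{(2)} = (16·0.2903927 − 0.3084287) / 15 = 0.2891903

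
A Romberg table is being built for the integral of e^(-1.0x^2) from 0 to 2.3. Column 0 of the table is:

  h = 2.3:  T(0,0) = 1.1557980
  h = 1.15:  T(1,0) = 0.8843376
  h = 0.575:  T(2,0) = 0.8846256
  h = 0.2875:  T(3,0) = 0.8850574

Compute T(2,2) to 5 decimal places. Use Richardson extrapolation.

Richardson extrapolation on the trapezoidal column (denominator 4−1=3):
T(1,1) = (4·0.8843376 − 1.1557980) / 3 = 0.7938508
T(2,1) = (4·0.8846256 − 0.8843376) / 3 = 0.8847216
T(2,2) = 0.8847216 + (0.8847216 − 0.7938508)/15 = 0.8907797

0.89078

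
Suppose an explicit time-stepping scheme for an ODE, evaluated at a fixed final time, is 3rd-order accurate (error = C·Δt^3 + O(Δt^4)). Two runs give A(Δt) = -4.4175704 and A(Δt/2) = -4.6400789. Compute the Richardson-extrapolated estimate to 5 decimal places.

-4.67187

The leading error scales as Δt^3; refining by a factor of 2 reduces it by 2^3 = 8.
Extrapolated value = (8·A(Δt/2) − A(Δt)) / (8 − 1)
= (8·(-4.6400789) − (-4.4175704)) / 7
= -32.7030608 / 7 = -4.6718658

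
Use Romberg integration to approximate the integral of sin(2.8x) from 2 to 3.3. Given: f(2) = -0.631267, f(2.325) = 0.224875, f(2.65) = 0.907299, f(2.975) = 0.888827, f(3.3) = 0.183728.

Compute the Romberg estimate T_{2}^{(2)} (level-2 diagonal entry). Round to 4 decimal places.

T_{0}^{(0)} (trapezoid, 1 panel, h=1.3000): -0.290900
T_{1}^{(0)} (trapezoid, 2 panels, h=0.6500): 0.444294
T_{2}^{(0)} (trapezoid, 4 panels, h=0.3250): 0.584100
T_{1}^{(1)} = 0.444294 + (0.444294 − (-0.290900))/3 = 0.689359
T_{2}^{(1)} = 0.584100 + (0.584100 − 0.444294)/3 = 0.630702
T_{2}^{(2)} = 0.630702 + (0.630702 − 0.689359)/15 = 0.626792

0.6268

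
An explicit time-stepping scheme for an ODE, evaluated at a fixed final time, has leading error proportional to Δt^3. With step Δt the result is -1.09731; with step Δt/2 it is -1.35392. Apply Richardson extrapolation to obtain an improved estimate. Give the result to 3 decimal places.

Extrapolated value = (8·A(Δt/2) − A(Δt)) / (8 − 1)
= (8·(-1.35392) − (-1.09731)) / 7
= -9.73405 / 7 = -1.39058

-1.391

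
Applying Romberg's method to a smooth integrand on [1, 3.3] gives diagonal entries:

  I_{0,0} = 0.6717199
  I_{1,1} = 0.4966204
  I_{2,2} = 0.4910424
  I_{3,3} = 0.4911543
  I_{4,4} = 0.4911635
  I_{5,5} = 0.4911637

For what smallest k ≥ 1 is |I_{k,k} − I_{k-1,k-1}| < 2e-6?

|I_{1,1} − I_{0,0}| = 0.1750995 ≥ 2e-6
|I_{2,2} − I_{1,1}| = 0.0055780 ≥ 2e-6
|I_{3,3} − I_{2,2}| = 0.0001119 ≥ 2e-6
|I_{4,4} − I_{3,3}| = 0.0000092 ≥ 2e-6
|I_{5,5} − I_{4,4}| = 0.0000002 < 2e-6

k = 5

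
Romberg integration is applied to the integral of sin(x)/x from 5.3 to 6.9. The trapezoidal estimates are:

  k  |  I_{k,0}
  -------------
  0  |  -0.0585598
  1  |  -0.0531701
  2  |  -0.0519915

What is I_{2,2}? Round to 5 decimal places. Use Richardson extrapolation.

I_{1,1} = -0.0531701 + (-0.0531701 − (-0.0585598))/3 = -0.0513735
I_{2,1} = (4·(-0.0519915) − (-0.0531701)) / 3 = -0.0515986
I_{2,2} = (16·(-0.0515986) − (-0.0513735)) / 15 = -0.0516136
(Column j=1 coincides with Simpson's rule on the same nodes.)

-0.05161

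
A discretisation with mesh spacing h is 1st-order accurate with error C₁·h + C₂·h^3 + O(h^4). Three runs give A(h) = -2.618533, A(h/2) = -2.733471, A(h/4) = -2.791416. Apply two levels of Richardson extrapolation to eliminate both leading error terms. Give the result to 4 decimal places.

First eliminate the h term (factor 2^1 = 2):
  B₁ = (2·(-2.733471) − (-2.618533))/1 = -2.848409
  B₂ = (2·(-2.791416) − (-2.733471))/1 = -2.849361
Then eliminate the h^3 term (factor 2^3 = 8):
  (8·(-2.849361) − (-2.848409))/7 = -2.849497

-2.8495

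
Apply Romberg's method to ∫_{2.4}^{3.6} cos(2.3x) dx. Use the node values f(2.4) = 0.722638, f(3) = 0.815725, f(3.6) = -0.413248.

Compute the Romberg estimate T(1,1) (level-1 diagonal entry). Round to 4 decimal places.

0.7145

T(0,0) (trapezoid, 1 panel, h=1.2000): 0.185634
T(1,0) (trapezoid, 2 panels, h=0.6000): 0.582252
T(1,1) = 0.582252 + (0.582252 − 0.185634)/3 = 0.714458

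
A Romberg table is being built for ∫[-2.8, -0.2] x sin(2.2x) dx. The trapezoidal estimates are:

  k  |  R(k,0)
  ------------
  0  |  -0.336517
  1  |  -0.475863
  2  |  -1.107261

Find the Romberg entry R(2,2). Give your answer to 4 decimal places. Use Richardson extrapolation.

R(1,1) = -0.475863 + (-0.475863 − (-0.336517))/3 = -0.522312
R(2,1) = -1.107261 + (-1.107261 − (-0.475863))/3 = -1.317727
R(2,2) = -1.317727 + (-1.317727 − (-0.522312))/15 = -1.370755

-1.3708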